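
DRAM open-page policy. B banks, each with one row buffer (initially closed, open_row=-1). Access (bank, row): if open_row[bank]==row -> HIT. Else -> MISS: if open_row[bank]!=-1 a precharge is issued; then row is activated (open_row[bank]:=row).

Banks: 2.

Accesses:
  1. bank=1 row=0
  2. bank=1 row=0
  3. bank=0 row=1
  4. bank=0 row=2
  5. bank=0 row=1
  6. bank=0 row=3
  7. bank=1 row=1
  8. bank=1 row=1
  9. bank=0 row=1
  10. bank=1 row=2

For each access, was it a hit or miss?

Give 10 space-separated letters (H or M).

Acc 1: bank1 row0 -> MISS (open row0); precharges=0
Acc 2: bank1 row0 -> HIT
Acc 3: bank0 row1 -> MISS (open row1); precharges=0
Acc 4: bank0 row2 -> MISS (open row2); precharges=1
Acc 5: bank0 row1 -> MISS (open row1); precharges=2
Acc 6: bank0 row3 -> MISS (open row3); precharges=3
Acc 7: bank1 row1 -> MISS (open row1); precharges=4
Acc 8: bank1 row1 -> HIT
Acc 9: bank0 row1 -> MISS (open row1); precharges=5
Acc 10: bank1 row2 -> MISS (open row2); precharges=6

Answer: M H M M M M M H M M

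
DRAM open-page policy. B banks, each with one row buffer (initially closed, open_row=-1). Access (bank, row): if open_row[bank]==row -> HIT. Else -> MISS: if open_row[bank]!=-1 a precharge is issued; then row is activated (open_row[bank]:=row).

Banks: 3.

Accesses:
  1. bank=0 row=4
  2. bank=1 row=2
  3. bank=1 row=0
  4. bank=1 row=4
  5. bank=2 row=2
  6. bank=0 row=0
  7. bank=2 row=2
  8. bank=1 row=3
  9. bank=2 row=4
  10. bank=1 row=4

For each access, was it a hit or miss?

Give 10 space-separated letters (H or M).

Acc 1: bank0 row4 -> MISS (open row4); precharges=0
Acc 2: bank1 row2 -> MISS (open row2); precharges=0
Acc 3: bank1 row0 -> MISS (open row0); precharges=1
Acc 4: bank1 row4 -> MISS (open row4); precharges=2
Acc 5: bank2 row2 -> MISS (open row2); precharges=2
Acc 6: bank0 row0 -> MISS (open row0); precharges=3
Acc 7: bank2 row2 -> HIT
Acc 8: bank1 row3 -> MISS (open row3); precharges=4
Acc 9: bank2 row4 -> MISS (open row4); precharges=5
Acc 10: bank1 row4 -> MISS (open row4); precharges=6

Answer: M M M M M M H M M M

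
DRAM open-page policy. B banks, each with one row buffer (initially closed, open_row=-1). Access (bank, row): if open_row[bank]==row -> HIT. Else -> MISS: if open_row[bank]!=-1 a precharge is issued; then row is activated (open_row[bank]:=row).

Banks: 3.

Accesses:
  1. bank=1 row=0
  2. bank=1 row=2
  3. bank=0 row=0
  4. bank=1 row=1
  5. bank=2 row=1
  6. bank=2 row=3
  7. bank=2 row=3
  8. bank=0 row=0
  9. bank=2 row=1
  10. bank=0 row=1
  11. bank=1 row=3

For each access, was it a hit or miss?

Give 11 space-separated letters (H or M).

Acc 1: bank1 row0 -> MISS (open row0); precharges=0
Acc 2: bank1 row2 -> MISS (open row2); precharges=1
Acc 3: bank0 row0 -> MISS (open row0); precharges=1
Acc 4: bank1 row1 -> MISS (open row1); precharges=2
Acc 5: bank2 row1 -> MISS (open row1); precharges=2
Acc 6: bank2 row3 -> MISS (open row3); precharges=3
Acc 7: bank2 row3 -> HIT
Acc 8: bank0 row0 -> HIT
Acc 9: bank2 row1 -> MISS (open row1); precharges=4
Acc 10: bank0 row1 -> MISS (open row1); precharges=5
Acc 11: bank1 row3 -> MISS (open row3); precharges=6

Answer: M M M M M M H H M M M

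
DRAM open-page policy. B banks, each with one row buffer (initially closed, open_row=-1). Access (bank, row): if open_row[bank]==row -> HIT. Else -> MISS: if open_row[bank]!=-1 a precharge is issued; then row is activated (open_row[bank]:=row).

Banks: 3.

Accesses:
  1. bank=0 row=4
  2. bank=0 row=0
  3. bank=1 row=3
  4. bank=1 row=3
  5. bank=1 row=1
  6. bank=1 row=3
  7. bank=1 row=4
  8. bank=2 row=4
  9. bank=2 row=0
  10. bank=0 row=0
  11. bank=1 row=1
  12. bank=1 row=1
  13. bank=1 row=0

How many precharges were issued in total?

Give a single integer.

Answer: 7

Derivation:
Acc 1: bank0 row4 -> MISS (open row4); precharges=0
Acc 2: bank0 row0 -> MISS (open row0); precharges=1
Acc 3: bank1 row3 -> MISS (open row3); precharges=1
Acc 4: bank1 row3 -> HIT
Acc 5: bank1 row1 -> MISS (open row1); precharges=2
Acc 6: bank1 row3 -> MISS (open row3); precharges=3
Acc 7: bank1 row4 -> MISS (open row4); precharges=4
Acc 8: bank2 row4 -> MISS (open row4); precharges=4
Acc 9: bank2 row0 -> MISS (open row0); precharges=5
Acc 10: bank0 row0 -> HIT
Acc 11: bank1 row1 -> MISS (open row1); precharges=6
Acc 12: bank1 row1 -> HIT
Acc 13: bank1 row0 -> MISS (open row0); precharges=7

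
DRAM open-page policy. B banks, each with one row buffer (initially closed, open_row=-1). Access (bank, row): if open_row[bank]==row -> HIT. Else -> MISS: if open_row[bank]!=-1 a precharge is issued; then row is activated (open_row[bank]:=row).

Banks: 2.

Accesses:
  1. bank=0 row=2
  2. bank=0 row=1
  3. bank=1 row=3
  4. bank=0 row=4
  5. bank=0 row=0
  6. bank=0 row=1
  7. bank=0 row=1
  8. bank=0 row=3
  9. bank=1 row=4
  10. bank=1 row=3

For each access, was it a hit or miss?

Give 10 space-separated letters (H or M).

Answer: M M M M M M H M M M

Derivation:
Acc 1: bank0 row2 -> MISS (open row2); precharges=0
Acc 2: bank0 row1 -> MISS (open row1); precharges=1
Acc 3: bank1 row3 -> MISS (open row3); precharges=1
Acc 4: bank0 row4 -> MISS (open row4); precharges=2
Acc 5: bank0 row0 -> MISS (open row0); precharges=3
Acc 6: bank0 row1 -> MISS (open row1); precharges=4
Acc 7: bank0 row1 -> HIT
Acc 8: bank0 row3 -> MISS (open row3); precharges=5
Acc 9: bank1 row4 -> MISS (open row4); precharges=6
Acc 10: bank1 row3 -> MISS (open row3); precharges=7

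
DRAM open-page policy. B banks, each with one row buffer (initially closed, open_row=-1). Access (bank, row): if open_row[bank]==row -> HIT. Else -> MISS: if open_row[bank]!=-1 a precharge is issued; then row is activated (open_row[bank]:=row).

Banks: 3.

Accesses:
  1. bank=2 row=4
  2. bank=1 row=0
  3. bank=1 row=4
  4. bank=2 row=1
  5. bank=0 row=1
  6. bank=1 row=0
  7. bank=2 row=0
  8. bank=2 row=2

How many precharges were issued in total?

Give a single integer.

Answer: 5

Derivation:
Acc 1: bank2 row4 -> MISS (open row4); precharges=0
Acc 2: bank1 row0 -> MISS (open row0); precharges=0
Acc 3: bank1 row4 -> MISS (open row4); precharges=1
Acc 4: bank2 row1 -> MISS (open row1); precharges=2
Acc 5: bank0 row1 -> MISS (open row1); precharges=2
Acc 6: bank1 row0 -> MISS (open row0); precharges=3
Acc 7: bank2 row0 -> MISS (open row0); precharges=4
Acc 8: bank2 row2 -> MISS (open row2); precharges=5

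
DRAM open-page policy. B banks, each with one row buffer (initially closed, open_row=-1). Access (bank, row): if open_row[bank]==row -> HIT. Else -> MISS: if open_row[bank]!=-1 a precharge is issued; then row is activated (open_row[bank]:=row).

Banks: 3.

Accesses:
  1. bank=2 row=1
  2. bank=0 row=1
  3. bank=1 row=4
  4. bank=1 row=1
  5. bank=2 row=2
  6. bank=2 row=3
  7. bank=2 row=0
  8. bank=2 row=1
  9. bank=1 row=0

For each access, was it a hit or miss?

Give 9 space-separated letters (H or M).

Answer: M M M M M M M M M

Derivation:
Acc 1: bank2 row1 -> MISS (open row1); precharges=0
Acc 2: bank0 row1 -> MISS (open row1); precharges=0
Acc 3: bank1 row4 -> MISS (open row4); precharges=0
Acc 4: bank1 row1 -> MISS (open row1); precharges=1
Acc 5: bank2 row2 -> MISS (open row2); precharges=2
Acc 6: bank2 row3 -> MISS (open row3); precharges=3
Acc 7: bank2 row0 -> MISS (open row0); precharges=4
Acc 8: bank2 row1 -> MISS (open row1); precharges=5
Acc 9: bank1 row0 -> MISS (open row0); precharges=6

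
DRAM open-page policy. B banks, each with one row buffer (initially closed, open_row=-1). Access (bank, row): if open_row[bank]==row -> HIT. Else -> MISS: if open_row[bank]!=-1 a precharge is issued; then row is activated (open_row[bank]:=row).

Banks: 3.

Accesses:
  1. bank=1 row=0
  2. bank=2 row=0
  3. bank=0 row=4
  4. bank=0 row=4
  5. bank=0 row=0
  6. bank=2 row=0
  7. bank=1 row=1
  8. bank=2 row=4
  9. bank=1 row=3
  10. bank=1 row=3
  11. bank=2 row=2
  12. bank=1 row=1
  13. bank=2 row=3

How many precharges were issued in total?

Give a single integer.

Answer: 7

Derivation:
Acc 1: bank1 row0 -> MISS (open row0); precharges=0
Acc 2: bank2 row0 -> MISS (open row0); precharges=0
Acc 3: bank0 row4 -> MISS (open row4); precharges=0
Acc 4: bank0 row4 -> HIT
Acc 5: bank0 row0 -> MISS (open row0); precharges=1
Acc 6: bank2 row0 -> HIT
Acc 7: bank1 row1 -> MISS (open row1); precharges=2
Acc 8: bank2 row4 -> MISS (open row4); precharges=3
Acc 9: bank1 row3 -> MISS (open row3); precharges=4
Acc 10: bank1 row3 -> HIT
Acc 11: bank2 row2 -> MISS (open row2); precharges=5
Acc 12: bank1 row1 -> MISS (open row1); precharges=6
Acc 13: bank2 row3 -> MISS (open row3); precharges=7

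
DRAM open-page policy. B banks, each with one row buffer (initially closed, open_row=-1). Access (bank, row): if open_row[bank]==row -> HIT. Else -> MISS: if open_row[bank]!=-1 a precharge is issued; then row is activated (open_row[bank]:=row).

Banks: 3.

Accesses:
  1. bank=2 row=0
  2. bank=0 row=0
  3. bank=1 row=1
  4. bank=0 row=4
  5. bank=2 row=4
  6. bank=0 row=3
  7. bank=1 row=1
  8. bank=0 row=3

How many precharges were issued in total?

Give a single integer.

Acc 1: bank2 row0 -> MISS (open row0); precharges=0
Acc 2: bank0 row0 -> MISS (open row0); precharges=0
Acc 3: bank1 row1 -> MISS (open row1); precharges=0
Acc 4: bank0 row4 -> MISS (open row4); precharges=1
Acc 5: bank2 row4 -> MISS (open row4); precharges=2
Acc 6: bank0 row3 -> MISS (open row3); precharges=3
Acc 7: bank1 row1 -> HIT
Acc 8: bank0 row3 -> HIT

Answer: 3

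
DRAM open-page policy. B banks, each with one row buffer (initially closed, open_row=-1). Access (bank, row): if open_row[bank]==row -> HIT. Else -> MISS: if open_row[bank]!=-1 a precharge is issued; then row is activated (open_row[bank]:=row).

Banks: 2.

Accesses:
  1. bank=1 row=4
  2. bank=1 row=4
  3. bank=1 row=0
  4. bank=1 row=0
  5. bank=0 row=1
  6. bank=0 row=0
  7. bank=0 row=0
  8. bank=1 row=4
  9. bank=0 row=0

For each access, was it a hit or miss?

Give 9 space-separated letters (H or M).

Acc 1: bank1 row4 -> MISS (open row4); precharges=0
Acc 2: bank1 row4 -> HIT
Acc 3: bank1 row0 -> MISS (open row0); precharges=1
Acc 4: bank1 row0 -> HIT
Acc 5: bank0 row1 -> MISS (open row1); precharges=1
Acc 6: bank0 row0 -> MISS (open row0); precharges=2
Acc 7: bank0 row0 -> HIT
Acc 8: bank1 row4 -> MISS (open row4); precharges=3
Acc 9: bank0 row0 -> HIT

Answer: M H M H M M H M H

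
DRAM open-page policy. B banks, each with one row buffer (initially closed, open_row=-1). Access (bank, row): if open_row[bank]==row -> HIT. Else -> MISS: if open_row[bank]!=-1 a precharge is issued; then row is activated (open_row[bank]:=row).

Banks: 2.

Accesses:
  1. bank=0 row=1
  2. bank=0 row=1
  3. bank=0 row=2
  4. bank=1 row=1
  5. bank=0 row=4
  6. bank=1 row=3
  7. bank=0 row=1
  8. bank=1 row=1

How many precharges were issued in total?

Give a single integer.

Answer: 5

Derivation:
Acc 1: bank0 row1 -> MISS (open row1); precharges=0
Acc 2: bank0 row1 -> HIT
Acc 3: bank0 row2 -> MISS (open row2); precharges=1
Acc 4: bank1 row1 -> MISS (open row1); precharges=1
Acc 5: bank0 row4 -> MISS (open row4); precharges=2
Acc 6: bank1 row3 -> MISS (open row3); precharges=3
Acc 7: bank0 row1 -> MISS (open row1); precharges=4
Acc 8: bank1 row1 -> MISS (open row1); precharges=5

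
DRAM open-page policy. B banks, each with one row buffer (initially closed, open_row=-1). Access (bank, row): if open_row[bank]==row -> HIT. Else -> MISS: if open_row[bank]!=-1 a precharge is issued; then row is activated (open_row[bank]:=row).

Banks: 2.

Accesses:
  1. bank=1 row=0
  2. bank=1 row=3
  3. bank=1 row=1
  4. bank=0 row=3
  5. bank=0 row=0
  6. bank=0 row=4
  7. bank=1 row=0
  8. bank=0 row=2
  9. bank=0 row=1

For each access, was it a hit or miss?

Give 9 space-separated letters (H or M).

Answer: M M M M M M M M M

Derivation:
Acc 1: bank1 row0 -> MISS (open row0); precharges=0
Acc 2: bank1 row3 -> MISS (open row3); precharges=1
Acc 3: bank1 row1 -> MISS (open row1); precharges=2
Acc 4: bank0 row3 -> MISS (open row3); precharges=2
Acc 5: bank0 row0 -> MISS (open row0); precharges=3
Acc 6: bank0 row4 -> MISS (open row4); precharges=4
Acc 7: bank1 row0 -> MISS (open row0); precharges=5
Acc 8: bank0 row2 -> MISS (open row2); precharges=6
Acc 9: bank0 row1 -> MISS (open row1); precharges=7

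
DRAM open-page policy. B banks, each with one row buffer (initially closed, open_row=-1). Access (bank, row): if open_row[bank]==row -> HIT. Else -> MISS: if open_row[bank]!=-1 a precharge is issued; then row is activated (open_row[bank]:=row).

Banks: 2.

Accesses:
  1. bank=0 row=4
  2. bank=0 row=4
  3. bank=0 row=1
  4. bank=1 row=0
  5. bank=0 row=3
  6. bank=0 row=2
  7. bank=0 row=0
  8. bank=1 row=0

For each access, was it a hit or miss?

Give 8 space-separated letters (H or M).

Answer: M H M M M M M H

Derivation:
Acc 1: bank0 row4 -> MISS (open row4); precharges=0
Acc 2: bank0 row4 -> HIT
Acc 3: bank0 row1 -> MISS (open row1); precharges=1
Acc 4: bank1 row0 -> MISS (open row0); precharges=1
Acc 5: bank0 row3 -> MISS (open row3); precharges=2
Acc 6: bank0 row2 -> MISS (open row2); precharges=3
Acc 7: bank0 row0 -> MISS (open row0); precharges=4
Acc 8: bank1 row0 -> HIT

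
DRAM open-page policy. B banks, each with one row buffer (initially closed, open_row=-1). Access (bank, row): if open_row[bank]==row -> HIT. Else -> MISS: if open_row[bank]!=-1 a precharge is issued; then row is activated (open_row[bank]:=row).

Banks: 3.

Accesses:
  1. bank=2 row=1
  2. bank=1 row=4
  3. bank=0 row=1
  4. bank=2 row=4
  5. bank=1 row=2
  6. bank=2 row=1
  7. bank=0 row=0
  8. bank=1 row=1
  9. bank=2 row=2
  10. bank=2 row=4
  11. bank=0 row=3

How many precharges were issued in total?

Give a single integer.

Acc 1: bank2 row1 -> MISS (open row1); precharges=0
Acc 2: bank1 row4 -> MISS (open row4); precharges=0
Acc 3: bank0 row1 -> MISS (open row1); precharges=0
Acc 4: bank2 row4 -> MISS (open row4); precharges=1
Acc 5: bank1 row2 -> MISS (open row2); precharges=2
Acc 6: bank2 row1 -> MISS (open row1); precharges=3
Acc 7: bank0 row0 -> MISS (open row0); precharges=4
Acc 8: bank1 row1 -> MISS (open row1); precharges=5
Acc 9: bank2 row2 -> MISS (open row2); precharges=6
Acc 10: bank2 row4 -> MISS (open row4); precharges=7
Acc 11: bank0 row3 -> MISS (open row3); precharges=8

Answer: 8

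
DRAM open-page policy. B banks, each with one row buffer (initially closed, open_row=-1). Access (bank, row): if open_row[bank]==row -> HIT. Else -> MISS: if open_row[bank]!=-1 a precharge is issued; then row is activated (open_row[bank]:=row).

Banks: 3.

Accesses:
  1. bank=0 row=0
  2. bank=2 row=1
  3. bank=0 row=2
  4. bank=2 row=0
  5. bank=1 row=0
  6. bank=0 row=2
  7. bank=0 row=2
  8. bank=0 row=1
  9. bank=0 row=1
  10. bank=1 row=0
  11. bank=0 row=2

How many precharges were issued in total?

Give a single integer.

Acc 1: bank0 row0 -> MISS (open row0); precharges=0
Acc 2: bank2 row1 -> MISS (open row1); precharges=0
Acc 3: bank0 row2 -> MISS (open row2); precharges=1
Acc 4: bank2 row0 -> MISS (open row0); precharges=2
Acc 5: bank1 row0 -> MISS (open row0); precharges=2
Acc 6: bank0 row2 -> HIT
Acc 7: bank0 row2 -> HIT
Acc 8: bank0 row1 -> MISS (open row1); precharges=3
Acc 9: bank0 row1 -> HIT
Acc 10: bank1 row0 -> HIT
Acc 11: bank0 row2 -> MISS (open row2); precharges=4

Answer: 4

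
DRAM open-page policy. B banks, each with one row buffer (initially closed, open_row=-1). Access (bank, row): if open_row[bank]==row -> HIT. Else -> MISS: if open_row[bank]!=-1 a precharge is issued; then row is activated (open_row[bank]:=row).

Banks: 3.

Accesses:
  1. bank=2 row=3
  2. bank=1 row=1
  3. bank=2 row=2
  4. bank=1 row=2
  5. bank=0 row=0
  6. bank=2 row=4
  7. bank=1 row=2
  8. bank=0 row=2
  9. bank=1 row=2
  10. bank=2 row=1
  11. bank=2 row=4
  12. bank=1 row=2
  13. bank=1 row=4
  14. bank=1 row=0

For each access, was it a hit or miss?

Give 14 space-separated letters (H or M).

Answer: M M M M M M H M H M M H M M

Derivation:
Acc 1: bank2 row3 -> MISS (open row3); precharges=0
Acc 2: bank1 row1 -> MISS (open row1); precharges=0
Acc 3: bank2 row2 -> MISS (open row2); precharges=1
Acc 4: bank1 row2 -> MISS (open row2); precharges=2
Acc 5: bank0 row0 -> MISS (open row0); precharges=2
Acc 6: bank2 row4 -> MISS (open row4); precharges=3
Acc 7: bank1 row2 -> HIT
Acc 8: bank0 row2 -> MISS (open row2); precharges=4
Acc 9: bank1 row2 -> HIT
Acc 10: bank2 row1 -> MISS (open row1); precharges=5
Acc 11: bank2 row4 -> MISS (open row4); precharges=6
Acc 12: bank1 row2 -> HIT
Acc 13: bank1 row4 -> MISS (open row4); precharges=7
Acc 14: bank1 row0 -> MISS (open row0); precharges=8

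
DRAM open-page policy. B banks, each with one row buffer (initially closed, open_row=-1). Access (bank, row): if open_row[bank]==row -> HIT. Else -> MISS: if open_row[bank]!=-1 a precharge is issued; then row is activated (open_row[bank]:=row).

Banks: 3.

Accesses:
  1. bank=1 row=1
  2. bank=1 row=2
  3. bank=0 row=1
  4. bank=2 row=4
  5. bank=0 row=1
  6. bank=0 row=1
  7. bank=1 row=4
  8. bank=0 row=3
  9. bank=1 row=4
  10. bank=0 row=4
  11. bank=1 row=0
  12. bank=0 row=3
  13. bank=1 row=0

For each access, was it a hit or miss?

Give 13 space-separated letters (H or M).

Acc 1: bank1 row1 -> MISS (open row1); precharges=0
Acc 2: bank1 row2 -> MISS (open row2); precharges=1
Acc 3: bank0 row1 -> MISS (open row1); precharges=1
Acc 4: bank2 row4 -> MISS (open row4); precharges=1
Acc 5: bank0 row1 -> HIT
Acc 6: bank0 row1 -> HIT
Acc 7: bank1 row4 -> MISS (open row4); precharges=2
Acc 8: bank0 row3 -> MISS (open row3); precharges=3
Acc 9: bank1 row4 -> HIT
Acc 10: bank0 row4 -> MISS (open row4); precharges=4
Acc 11: bank1 row0 -> MISS (open row0); precharges=5
Acc 12: bank0 row3 -> MISS (open row3); precharges=6
Acc 13: bank1 row0 -> HIT

Answer: M M M M H H M M H M M M H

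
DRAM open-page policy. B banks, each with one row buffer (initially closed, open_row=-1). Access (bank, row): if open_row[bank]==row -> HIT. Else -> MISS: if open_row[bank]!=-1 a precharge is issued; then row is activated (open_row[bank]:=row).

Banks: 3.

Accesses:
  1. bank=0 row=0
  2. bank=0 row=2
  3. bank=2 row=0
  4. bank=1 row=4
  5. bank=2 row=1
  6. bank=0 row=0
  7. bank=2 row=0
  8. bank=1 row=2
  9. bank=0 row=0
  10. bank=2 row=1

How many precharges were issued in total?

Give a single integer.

Acc 1: bank0 row0 -> MISS (open row0); precharges=0
Acc 2: bank0 row2 -> MISS (open row2); precharges=1
Acc 3: bank2 row0 -> MISS (open row0); precharges=1
Acc 4: bank1 row4 -> MISS (open row4); precharges=1
Acc 5: bank2 row1 -> MISS (open row1); precharges=2
Acc 6: bank0 row0 -> MISS (open row0); precharges=3
Acc 7: bank2 row0 -> MISS (open row0); precharges=4
Acc 8: bank1 row2 -> MISS (open row2); precharges=5
Acc 9: bank0 row0 -> HIT
Acc 10: bank2 row1 -> MISS (open row1); precharges=6

Answer: 6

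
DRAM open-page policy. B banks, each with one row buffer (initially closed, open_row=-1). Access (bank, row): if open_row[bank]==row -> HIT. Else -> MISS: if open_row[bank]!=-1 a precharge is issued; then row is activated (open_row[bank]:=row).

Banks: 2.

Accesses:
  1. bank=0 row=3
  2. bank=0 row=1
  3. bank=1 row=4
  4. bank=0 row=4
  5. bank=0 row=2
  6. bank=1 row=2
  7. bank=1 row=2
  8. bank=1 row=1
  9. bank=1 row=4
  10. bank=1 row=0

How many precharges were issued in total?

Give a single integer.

Answer: 7

Derivation:
Acc 1: bank0 row3 -> MISS (open row3); precharges=0
Acc 2: bank0 row1 -> MISS (open row1); precharges=1
Acc 3: bank1 row4 -> MISS (open row4); precharges=1
Acc 4: bank0 row4 -> MISS (open row4); precharges=2
Acc 5: bank0 row2 -> MISS (open row2); precharges=3
Acc 6: bank1 row2 -> MISS (open row2); precharges=4
Acc 7: bank1 row2 -> HIT
Acc 8: bank1 row1 -> MISS (open row1); precharges=5
Acc 9: bank1 row4 -> MISS (open row4); precharges=6
Acc 10: bank1 row0 -> MISS (open row0); precharges=7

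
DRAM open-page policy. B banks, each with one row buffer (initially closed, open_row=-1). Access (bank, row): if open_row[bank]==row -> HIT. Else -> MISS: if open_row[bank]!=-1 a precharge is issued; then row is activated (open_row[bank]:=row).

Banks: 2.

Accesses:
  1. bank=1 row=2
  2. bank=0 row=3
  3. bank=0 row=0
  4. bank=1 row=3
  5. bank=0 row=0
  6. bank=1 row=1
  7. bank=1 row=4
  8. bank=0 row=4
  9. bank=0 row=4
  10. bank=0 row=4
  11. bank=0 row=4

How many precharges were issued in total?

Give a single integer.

Answer: 5

Derivation:
Acc 1: bank1 row2 -> MISS (open row2); precharges=0
Acc 2: bank0 row3 -> MISS (open row3); precharges=0
Acc 3: bank0 row0 -> MISS (open row0); precharges=1
Acc 4: bank1 row3 -> MISS (open row3); precharges=2
Acc 5: bank0 row0 -> HIT
Acc 6: bank1 row1 -> MISS (open row1); precharges=3
Acc 7: bank1 row4 -> MISS (open row4); precharges=4
Acc 8: bank0 row4 -> MISS (open row4); precharges=5
Acc 9: bank0 row4 -> HIT
Acc 10: bank0 row4 -> HIT
Acc 11: bank0 row4 -> HIT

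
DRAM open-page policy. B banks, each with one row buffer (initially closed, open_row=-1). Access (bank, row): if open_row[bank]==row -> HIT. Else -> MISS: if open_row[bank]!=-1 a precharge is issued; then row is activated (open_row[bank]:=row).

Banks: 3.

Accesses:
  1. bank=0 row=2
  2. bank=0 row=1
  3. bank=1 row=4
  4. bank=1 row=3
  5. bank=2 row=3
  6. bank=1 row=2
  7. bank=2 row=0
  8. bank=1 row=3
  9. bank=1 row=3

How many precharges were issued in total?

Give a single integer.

Acc 1: bank0 row2 -> MISS (open row2); precharges=0
Acc 2: bank0 row1 -> MISS (open row1); precharges=1
Acc 3: bank1 row4 -> MISS (open row4); precharges=1
Acc 4: bank1 row3 -> MISS (open row3); precharges=2
Acc 5: bank2 row3 -> MISS (open row3); precharges=2
Acc 6: bank1 row2 -> MISS (open row2); precharges=3
Acc 7: bank2 row0 -> MISS (open row0); precharges=4
Acc 8: bank1 row3 -> MISS (open row3); precharges=5
Acc 9: bank1 row3 -> HIT

Answer: 5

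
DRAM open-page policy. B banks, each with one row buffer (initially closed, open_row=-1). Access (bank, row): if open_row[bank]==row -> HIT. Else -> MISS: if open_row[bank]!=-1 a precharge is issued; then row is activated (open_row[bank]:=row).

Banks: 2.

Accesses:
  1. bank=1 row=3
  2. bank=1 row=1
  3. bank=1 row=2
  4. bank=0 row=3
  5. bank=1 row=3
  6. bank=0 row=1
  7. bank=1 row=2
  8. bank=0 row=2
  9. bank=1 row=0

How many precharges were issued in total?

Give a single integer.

Answer: 7

Derivation:
Acc 1: bank1 row3 -> MISS (open row3); precharges=0
Acc 2: bank1 row1 -> MISS (open row1); precharges=1
Acc 3: bank1 row2 -> MISS (open row2); precharges=2
Acc 4: bank0 row3 -> MISS (open row3); precharges=2
Acc 5: bank1 row3 -> MISS (open row3); precharges=3
Acc 6: bank0 row1 -> MISS (open row1); precharges=4
Acc 7: bank1 row2 -> MISS (open row2); precharges=5
Acc 8: bank0 row2 -> MISS (open row2); precharges=6
Acc 9: bank1 row0 -> MISS (open row0); precharges=7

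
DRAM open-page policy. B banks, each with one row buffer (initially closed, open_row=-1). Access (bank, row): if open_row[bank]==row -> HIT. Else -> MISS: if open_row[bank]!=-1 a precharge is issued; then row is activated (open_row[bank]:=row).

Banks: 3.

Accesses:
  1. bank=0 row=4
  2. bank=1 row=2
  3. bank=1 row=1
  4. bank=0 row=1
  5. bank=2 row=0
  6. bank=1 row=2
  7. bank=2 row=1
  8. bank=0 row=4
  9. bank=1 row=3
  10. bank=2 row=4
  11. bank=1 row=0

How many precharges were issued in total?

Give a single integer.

Answer: 8

Derivation:
Acc 1: bank0 row4 -> MISS (open row4); precharges=0
Acc 2: bank1 row2 -> MISS (open row2); precharges=0
Acc 3: bank1 row1 -> MISS (open row1); precharges=1
Acc 4: bank0 row1 -> MISS (open row1); precharges=2
Acc 5: bank2 row0 -> MISS (open row0); precharges=2
Acc 6: bank1 row2 -> MISS (open row2); precharges=3
Acc 7: bank2 row1 -> MISS (open row1); precharges=4
Acc 8: bank0 row4 -> MISS (open row4); precharges=5
Acc 9: bank1 row3 -> MISS (open row3); precharges=6
Acc 10: bank2 row4 -> MISS (open row4); precharges=7
Acc 11: bank1 row0 -> MISS (open row0); precharges=8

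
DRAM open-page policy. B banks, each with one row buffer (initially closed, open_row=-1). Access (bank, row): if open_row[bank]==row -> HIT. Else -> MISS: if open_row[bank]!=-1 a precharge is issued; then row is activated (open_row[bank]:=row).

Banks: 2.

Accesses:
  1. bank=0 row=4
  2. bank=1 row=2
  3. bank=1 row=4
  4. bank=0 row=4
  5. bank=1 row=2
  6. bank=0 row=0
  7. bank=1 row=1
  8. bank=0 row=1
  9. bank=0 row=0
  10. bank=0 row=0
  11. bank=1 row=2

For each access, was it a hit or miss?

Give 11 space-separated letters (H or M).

Answer: M M M H M M M M M H M

Derivation:
Acc 1: bank0 row4 -> MISS (open row4); precharges=0
Acc 2: bank1 row2 -> MISS (open row2); precharges=0
Acc 3: bank1 row4 -> MISS (open row4); precharges=1
Acc 4: bank0 row4 -> HIT
Acc 5: bank1 row2 -> MISS (open row2); precharges=2
Acc 6: bank0 row0 -> MISS (open row0); precharges=3
Acc 7: bank1 row1 -> MISS (open row1); precharges=4
Acc 8: bank0 row1 -> MISS (open row1); precharges=5
Acc 9: bank0 row0 -> MISS (open row0); precharges=6
Acc 10: bank0 row0 -> HIT
Acc 11: bank1 row2 -> MISS (open row2); precharges=7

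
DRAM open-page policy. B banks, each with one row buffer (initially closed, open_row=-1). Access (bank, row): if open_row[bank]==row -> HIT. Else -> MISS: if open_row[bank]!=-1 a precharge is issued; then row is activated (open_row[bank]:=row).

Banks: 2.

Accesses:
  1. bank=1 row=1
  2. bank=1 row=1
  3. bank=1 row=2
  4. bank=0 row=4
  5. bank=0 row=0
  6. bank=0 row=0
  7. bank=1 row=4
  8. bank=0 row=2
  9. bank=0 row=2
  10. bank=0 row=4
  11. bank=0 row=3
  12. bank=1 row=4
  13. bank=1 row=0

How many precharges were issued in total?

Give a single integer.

Answer: 7

Derivation:
Acc 1: bank1 row1 -> MISS (open row1); precharges=0
Acc 2: bank1 row1 -> HIT
Acc 3: bank1 row2 -> MISS (open row2); precharges=1
Acc 4: bank0 row4 -> MISS (open row4); precharges=1
Acc 5: bank0 row0 -> MISS (open row0); precharges=2
Acc 6: bank0 row0 -> HIT
Acc 7: bank1 row4 -> MISS (open row4); precharges=3
Acc 8: bank0 row2 -> MISS (open row2); precharges=4
Acc 9: bank0 row2 -> HIT
Acc 10: bank0 row4 -> MISS (open row4); precharges=5
Acc 11: bank0 row3 -> MISS (open row3); precharges=6
Acc 12: bank1 row4 -> HIT
Acc 13: bank1 row0 -> MISS (open row0); precharges=7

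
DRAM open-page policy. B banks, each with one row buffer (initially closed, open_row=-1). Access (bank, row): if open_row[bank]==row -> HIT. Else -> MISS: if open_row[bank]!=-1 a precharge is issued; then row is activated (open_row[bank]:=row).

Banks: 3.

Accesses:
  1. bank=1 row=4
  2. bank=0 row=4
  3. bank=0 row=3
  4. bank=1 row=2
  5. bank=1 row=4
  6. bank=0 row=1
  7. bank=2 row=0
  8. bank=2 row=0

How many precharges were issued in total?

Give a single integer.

Acc 1: bank1 row4 -> MISS (open row4); precharges=0
Acc 2: bank0 row4 -> MISS (open row4); precharges=0
Acc 3: bank0 row3 -> MISS (open row3); precharges=1
Acc 4: bank1 row2 -> MISS (open row2); precharges=2
Acc 5: bank1 row4 -> MISS (open row4); precharges=3
Acc 6: bank0 row1 -> MISS (open row1); precharges=4
Acc 7: bank2 row0 -> MISS (open row0); precharges=4
Acc 8: bank2 row0 -> HIT

Answer: 4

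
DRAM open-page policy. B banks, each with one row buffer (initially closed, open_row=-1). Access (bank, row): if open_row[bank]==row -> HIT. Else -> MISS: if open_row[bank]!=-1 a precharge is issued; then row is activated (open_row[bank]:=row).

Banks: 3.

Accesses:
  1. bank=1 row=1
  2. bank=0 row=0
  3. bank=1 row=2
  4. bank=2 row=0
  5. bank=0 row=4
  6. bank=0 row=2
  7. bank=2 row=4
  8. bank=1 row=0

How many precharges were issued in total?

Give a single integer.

Answer: 5

Derivation:
Acc 1: bank1 row1 -> MISS (open row1); precharges=0
Acc 2: bank0 row0 -> MISS (open row0); precharges=0
Acc 3: bank1 row2 -> MISS (open row2); precharges=1
Acc 4: bank2 row0 -> MISS (open row0); precharges=1
Acc 5: bank0 row4 -> MISS (open row4); precharges=2
Acc 6: bank0 row2 -> MISS (open row2); precharges=3
Acc 7: bank2 row4 -> MISS (open row4); precharges=4
Acc 8: bank1 row0 -> MISS (open row0); precharges=5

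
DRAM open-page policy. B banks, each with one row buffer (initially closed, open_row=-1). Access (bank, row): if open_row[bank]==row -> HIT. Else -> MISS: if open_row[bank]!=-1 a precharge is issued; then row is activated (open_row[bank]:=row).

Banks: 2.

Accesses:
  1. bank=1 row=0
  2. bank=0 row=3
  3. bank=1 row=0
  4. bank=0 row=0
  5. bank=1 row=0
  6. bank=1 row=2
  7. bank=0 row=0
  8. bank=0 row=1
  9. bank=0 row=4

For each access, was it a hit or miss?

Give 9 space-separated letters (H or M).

Answer: M M H M H M H M M

Derivation:
Acc 1: bank1 row0 -> MISS (open row0); precharges=0
Acc 2: bank0 row3 -> MISS (open row3); precharges=0
Acc 3: bank1 row0 -> HIT
Acc 4: bank0 row0 -> MISS (open row0); precharges=1
Acc 5: bank1 row0 -> HIT
Acc 6: bank1 row2 -> MISS (open row2); precharges=2
Acc 7: bank0 row0 -> HIT
Acc 8: bank0 row1 -> MISS (open row1); precharges=3
Acc 9: bank0 row4 -> MISS (open row4); precharges=4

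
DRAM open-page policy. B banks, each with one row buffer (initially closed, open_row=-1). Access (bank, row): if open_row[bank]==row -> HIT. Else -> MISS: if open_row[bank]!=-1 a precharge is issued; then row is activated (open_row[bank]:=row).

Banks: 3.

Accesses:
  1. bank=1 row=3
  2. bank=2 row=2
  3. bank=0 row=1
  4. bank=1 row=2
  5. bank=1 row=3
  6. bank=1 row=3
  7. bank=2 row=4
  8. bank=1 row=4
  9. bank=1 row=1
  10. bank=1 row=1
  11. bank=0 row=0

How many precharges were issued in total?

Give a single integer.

Acc 1: bank1 row3 -> MISS (open row3); precharges=0
Acc 2: bank2 row2 -> MISS (open row2); precharges=0
Acc 3: bank0 row1 -> MISS (open row1); precharges=0
Acc 4: bank1 row2 -> MISS (open row2); precharges=1
Acc 5: bank1 row3 -> MISS (open row3); precharges=2
Acc 6: bank1 row3 -> HIT
Acc 7: bank2 row4 -> MISS (open row4); precharges=3
Acc 8: bank1 row4 -> MISS (open row4); precharges=4
Acc 9: bank1 row1 -> MISS (open row1); precharges=5
Acc 10: bank1 row1 -> HIT
Acc 11: bank0 row0 -> MISS (open row0); precharges=6

Answer: 6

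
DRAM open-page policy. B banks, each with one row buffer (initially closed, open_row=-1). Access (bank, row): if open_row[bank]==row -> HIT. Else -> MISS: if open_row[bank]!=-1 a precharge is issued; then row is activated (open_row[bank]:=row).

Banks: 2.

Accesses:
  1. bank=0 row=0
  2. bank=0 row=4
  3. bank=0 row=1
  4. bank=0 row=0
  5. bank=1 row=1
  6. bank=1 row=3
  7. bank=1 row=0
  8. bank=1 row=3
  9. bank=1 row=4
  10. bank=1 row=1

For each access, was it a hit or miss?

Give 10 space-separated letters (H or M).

Acc 1: bank0 row0 -> MISS (open row0); precharges=0
Acc 2: bank0 row4 -> MISS (open row4); precharges=1
Acc 3: bank0 row1 -> MISS (open row1); precharges=2
Acc 4: bank0 row0 -> MISS (open row0); precharges=3
Acc 5: bank1 row1 -> MISS (open row1); precharges=3
Acc 6: bank1 row3 -> MISS (open row3); precharges=4
Acc 7: bank1 row0 -> MISS (open row0); precharges=5
Acc 8: bank1 row3 -> MISS (open row3); precharges=6
Acc 9: bank1 row4 -> MISS (open row4); precharges=7
Acc 10: bank1 row1 -> MISS (open row1); precharges=8

Answer: M M M M M M M M M M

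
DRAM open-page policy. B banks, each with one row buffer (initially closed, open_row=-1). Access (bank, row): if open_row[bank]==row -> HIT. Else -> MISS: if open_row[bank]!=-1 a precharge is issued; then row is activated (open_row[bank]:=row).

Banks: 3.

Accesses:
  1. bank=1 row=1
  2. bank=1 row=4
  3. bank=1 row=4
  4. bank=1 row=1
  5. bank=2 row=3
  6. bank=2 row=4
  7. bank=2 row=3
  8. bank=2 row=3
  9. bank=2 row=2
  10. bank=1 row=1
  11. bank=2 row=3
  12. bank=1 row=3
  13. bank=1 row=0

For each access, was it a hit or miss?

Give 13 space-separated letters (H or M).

Acc 1: bank1 row1 -> MISS (open row1); precharges=0
Acc 2: bank1 row4 -> MISS (open row4); precharges=1
Acc 3: bank1 row4 -> HIT
Acc 4: bank1 row1 -> MISS (open row1); precharges=2
Acc 5: bank2 row3 -> MISS (open row3); precharges=2
Acc 6: bank2 row4 -> MISS (open row4); precharges=3
Acc 7: bank2 row3 -> MISS (open row3); precharges=4
Acc 8: bank2 row3 -> HIT
Acc 9: bank2 row2 -> MISS (open row2); precharges=5
Acc 10: bank1 row1 -> HIT
Acc 11: bank2 row3 -> MISS (open row3); precharges=6
Acc 12: bank1 row3 -> MISS (open row3); precharges=7
Acc 13: bank1 row0 -> MISS (open row0); precharges=8

Answer: M M H M M M M H M H M M M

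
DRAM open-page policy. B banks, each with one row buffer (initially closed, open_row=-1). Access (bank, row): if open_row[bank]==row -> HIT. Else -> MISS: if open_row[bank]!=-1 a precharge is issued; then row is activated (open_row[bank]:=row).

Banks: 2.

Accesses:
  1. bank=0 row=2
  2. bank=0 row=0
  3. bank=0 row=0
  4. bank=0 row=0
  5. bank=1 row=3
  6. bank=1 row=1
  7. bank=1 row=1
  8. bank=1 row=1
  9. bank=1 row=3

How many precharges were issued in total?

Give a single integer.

Answer: 3

Derivation:
Acc 1: bank0 row2 -> MISS (open row2); precharges=0
Acc 2: bank0 row0 -> MISS (open row0); precharges=1
Acc 3: bank0 row0 -> HIT
Acc 4: bank0 row0 -> HIT
Acc 5: bank1 row3 -> MISS (open row3); precharges=1
Acc 6: bank1 row1 -> MISS (open row1); precharges=2
Acc 7: bank1 row1 -> HIT
Acc 8: bank1 row1 -> HIT
Acc 9: bank1 row3 -> MISS (open row3); precharges=3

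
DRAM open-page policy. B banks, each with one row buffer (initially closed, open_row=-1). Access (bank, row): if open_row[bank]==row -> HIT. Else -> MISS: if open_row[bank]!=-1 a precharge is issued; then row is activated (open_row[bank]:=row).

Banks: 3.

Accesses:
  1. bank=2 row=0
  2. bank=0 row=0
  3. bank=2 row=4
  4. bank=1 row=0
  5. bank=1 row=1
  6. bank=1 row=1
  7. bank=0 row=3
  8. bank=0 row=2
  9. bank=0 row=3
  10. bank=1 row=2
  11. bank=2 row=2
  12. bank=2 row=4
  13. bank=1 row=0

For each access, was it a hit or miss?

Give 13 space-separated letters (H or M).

Answer: M M M M M H M M M M M M M

Derivation:
Acc 1: bank2 row0 -> MISS (open row0); precharges=0
Acc 2: bank0 row0 -> MISS (open row0); precharges=0
Acc 3: bank2 row4 -> MISS (open row4); precharges=1
Acc 4: bank1 row0 -> MISS (open row0); precharges=1
Acc 5: bank1 row1 -> MISS (open row1); precharges=2
Acc 6: bank1 row1 -> HIT
Acc 7: bank0 row3 -> MISS (open row3); precharges=3
Acc 8: bank0 row2 -> MISS (open row2); precharges=4
Acc 9: bank0 row3 -> MISS (open row3); precharges=5
Acc 10: bank1 row2 -> MISS (open row2); precharges=6
Acc 11: bank2 row2 -> MISS (open row2); precharges=7
Acc 12: bank2 row4 -> MISS (open row4); precharges=8
Acc 13: bank1 row0 -> MISS (open row0); precharges=9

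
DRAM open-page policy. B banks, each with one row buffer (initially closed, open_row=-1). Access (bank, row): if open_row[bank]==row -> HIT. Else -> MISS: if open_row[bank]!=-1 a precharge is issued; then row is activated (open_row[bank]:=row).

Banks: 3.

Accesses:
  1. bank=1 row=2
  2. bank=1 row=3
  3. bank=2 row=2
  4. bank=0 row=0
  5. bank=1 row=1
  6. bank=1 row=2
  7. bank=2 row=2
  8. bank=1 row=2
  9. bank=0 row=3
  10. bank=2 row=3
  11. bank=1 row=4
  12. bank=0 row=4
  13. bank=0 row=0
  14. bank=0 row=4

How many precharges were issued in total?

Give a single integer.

Answer: 9

Derivation:
Acc 1: bank1 row2 -> MISS (open row2); precharges=0
Acc 2: bank1 row3 -> MISS (open row3); precharges=1
Acc 3: bank2 row2 -> MISS (open row2); precharges=1
Acc 4: bank0 row0 -> MISS (open row0); precharges=1
Acc 5: bank1 row1 -> MISS (open row1); precharges=2
Acc 6: bank1 row2 -> MISS (open row2); precharges=3
Acc 7: bank2 row2 -> HIT
Acc 8: bank1 row2 -> HIT
Acc 9: bank0 row3 -> MISS (open row3); precharges=4
Acc 10: bank2 row3 -> MISS (open row3); precharges=5
Acc 11: bank1 row4 -> MISS (open row4); precharges=6
Acc 12: bank0 row4 -> MISS (open row4); precharges=7
Acc 13: bank0 row0 -> MISS (open row0); precharges=8
Acc 14: bank0 row4 -> MISS (open row4); precharges=9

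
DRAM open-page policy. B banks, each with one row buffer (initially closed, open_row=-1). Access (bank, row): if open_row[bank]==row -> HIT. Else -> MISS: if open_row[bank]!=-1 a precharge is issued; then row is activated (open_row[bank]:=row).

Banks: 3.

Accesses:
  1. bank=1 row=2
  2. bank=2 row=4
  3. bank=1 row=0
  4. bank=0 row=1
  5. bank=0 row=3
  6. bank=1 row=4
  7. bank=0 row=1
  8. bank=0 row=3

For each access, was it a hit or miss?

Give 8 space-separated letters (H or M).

Acc 1: bank1 row2 -> MISS (open row2); precharges=0
Acc 2: bank2 row4 -> MISS (open row4); precharges=0
Acc 3: bank1 row0 -> MISS (open row0); precharges=1
Acc 4: bank0 row1 -> MISS (open row1); precharges=1
Acc 5: bank0 row3 -> MISS (open row3); precharges=2
Acc 6: bank1 row4 -> MISS (open row4); precharges=3
Acc 7: bank0 row1 -> MISS (open row1); precharges=4
Acc 8: bank0 row3 -> MISS (open row3); precharges=5

Answer: M M M M M M M M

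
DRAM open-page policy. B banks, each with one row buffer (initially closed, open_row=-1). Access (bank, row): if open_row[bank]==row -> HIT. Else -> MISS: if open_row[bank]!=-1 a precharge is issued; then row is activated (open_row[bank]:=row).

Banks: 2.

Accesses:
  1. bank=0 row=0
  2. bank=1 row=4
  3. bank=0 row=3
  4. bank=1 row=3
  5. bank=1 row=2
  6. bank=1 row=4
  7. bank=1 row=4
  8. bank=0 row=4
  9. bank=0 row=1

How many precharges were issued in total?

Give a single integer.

Answer: 6

Derivation:
Acc 1: bank0 row0 -> MISS (open row0); precharges=0
Acc 2: bank1 row4 -> MISS (open row4); precharges=0
Acc 3: bank0 row3 -> MISS (open row3); precharges=1
Acc 4: bank1 row3 -> MISS (open row3); precharges=2
Acc 5: bank1 row2 -> MISS (open row2); precharges=3
Acc 6: bank1 row4 -> MISS (open row4); precharges=4
Acc 7: bank1 row4 -> HIT
Acc 8: bank0 row4 -> MISS (open row4); precharges=5
Acc 9: bank0 row1 -> MISS (open row1); precharges=6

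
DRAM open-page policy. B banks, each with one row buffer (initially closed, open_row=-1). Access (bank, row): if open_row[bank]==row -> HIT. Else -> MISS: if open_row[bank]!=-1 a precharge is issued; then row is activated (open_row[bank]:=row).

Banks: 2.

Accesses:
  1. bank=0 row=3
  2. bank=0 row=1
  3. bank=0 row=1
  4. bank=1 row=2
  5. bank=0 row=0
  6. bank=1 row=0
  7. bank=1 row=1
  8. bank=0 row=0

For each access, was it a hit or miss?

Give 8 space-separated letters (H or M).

Acc 1: bank0 row3 -> MISS (open row3); precharges=0
Acc 2: bank0 row1 -> MISS (open row1); precharges=1
Acc 3: bank0 row1 -> HIT
Acc 4: bank1 row2 -> MISS (open row2); precharges=1
Acc 5: bank0 row0 -> MISS (open row0); precharges=2
Acc 6: bank1 row0 -> MISS (open row0); precharges=3
Acc 7: bank1 row1 -> MISS (open row1); precharges=4
Acc 8: bank0 row0 -> HIT

Answer: M M H M M M M H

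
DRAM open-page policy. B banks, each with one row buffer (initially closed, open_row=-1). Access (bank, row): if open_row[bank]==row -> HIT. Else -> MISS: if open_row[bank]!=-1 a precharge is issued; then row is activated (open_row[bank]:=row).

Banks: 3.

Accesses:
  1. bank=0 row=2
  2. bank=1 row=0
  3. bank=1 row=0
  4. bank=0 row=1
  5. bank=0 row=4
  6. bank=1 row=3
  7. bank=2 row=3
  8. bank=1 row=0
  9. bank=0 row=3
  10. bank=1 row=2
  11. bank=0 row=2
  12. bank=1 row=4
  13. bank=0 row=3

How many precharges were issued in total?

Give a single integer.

Answer: 9

Derivation:
Acc 1: bank0 row2 -> MISS (open row2); precharges=0
Acc 2: bank1 row0 -> MISS (open row0); precharges=0
Acc 3: bank1 row0 -> HIT
Acc 4: bank0 row1 -> MISS (open row1); precharges=1
Acc 5: bank0 row4 -> MISS (open row4); precharges=2
Acc 6: bank1 row3 -> MISS (open row3); precharges=3
Acc 7: bank2 row3 -> MISS (open row3); precharges=3
Acc 8: bank1 row0 -> MISS (open row0); precharges=4
Acc 9: bank0 row3 -> MISS (open row3); precharges=5
Acc 10: bank1 row2 -> MISS (open row2); precharges=6
Acc 11: bank0 row2 -> MISS (open row2); precharges=7
Acc 12: bank1 row4 -> MISS (open row4); precharges=8
Acc 13: bank0 row3 -> MISS (open row3); precharges=9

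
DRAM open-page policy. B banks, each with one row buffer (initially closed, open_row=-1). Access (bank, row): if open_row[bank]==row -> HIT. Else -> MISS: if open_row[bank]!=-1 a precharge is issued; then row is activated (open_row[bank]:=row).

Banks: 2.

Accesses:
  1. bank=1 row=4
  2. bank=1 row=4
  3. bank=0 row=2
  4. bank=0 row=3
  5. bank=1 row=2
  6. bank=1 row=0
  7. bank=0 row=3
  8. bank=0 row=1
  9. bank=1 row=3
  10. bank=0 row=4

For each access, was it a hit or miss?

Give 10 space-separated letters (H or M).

Acc 1: bank1 row4 -> MISS (open row4); precharges=0
Acc 2: bank1 row4 -> HIT
Acc 3: bank0 row2 -> MISS (open row2); precharges=0
Acc 4: bank0 row3 -> MISS (open row3); precharges=1
Acc 5: bank1 row2 -> MISS (open row2); precharges=2
Acc 6: bank1 row0 -> MISS (open row0); precharges=3
Acc 7: bank0 row3 -> HIT
Acc 8: bank0 row1 -> MISS (open row1); precharges=4
Acc 9: bank1 row3 -> MISS (open row3); precharges=5
Acc 10: bank0 row4 -> MISS (open row4); precharges=6

Answer: M H M M M M H M M M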